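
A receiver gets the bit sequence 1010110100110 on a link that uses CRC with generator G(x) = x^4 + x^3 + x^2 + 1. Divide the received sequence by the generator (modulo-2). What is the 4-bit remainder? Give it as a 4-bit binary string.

1101

Modulo-2 division of 1010110100110 by 11101:
  pos 0: 10101 XOR 11101 = 01000
  pos 1: 10001 XOR 11101 = 01100
  pos 2: 11000 XOR 11101 = 00101
  pos 4: 10110 XOR 11101 = 01011
  pos 5: 10110 XOR 11101 = 01011
  pos 6: 10111 XOR 11101 = 01010
  pos 7: 10101 XOR 11101 = 01000
  pos 8: 10000 XOR 11101 = 01101
Remainder = 1101 (nonzero — an error is detected).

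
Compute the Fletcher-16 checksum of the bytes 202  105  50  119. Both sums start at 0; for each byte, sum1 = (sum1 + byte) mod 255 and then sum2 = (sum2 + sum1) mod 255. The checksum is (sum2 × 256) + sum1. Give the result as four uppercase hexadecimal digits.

43DD

Running sums (mod 255):
  after byte 0 (202): sum1=202, sum2=202
  after byte 1 (105): sum1=52, sum2=254
  after byte 2 (50): sum1=102, sum2=101
  after byte 3 (119): sum1=221, sum2=67
Checksum = sum2·256 + sum1 = 67·256 + 221 = 17373 = 0x43DD.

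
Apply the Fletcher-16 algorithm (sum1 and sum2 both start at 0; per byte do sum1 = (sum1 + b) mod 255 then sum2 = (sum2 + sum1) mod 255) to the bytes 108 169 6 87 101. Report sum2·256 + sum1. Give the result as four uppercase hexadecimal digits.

EAD8

Running sums (mod 255):
  after byte 0 (108): sum1=108, sum2=108
  after byte 1 (169): sum1=22, sum2=130
  after byte 2 (6): sum1=28, sum2=158
  after byte 3 (87): sum1=115, sum2=18
  after byte 4 (101): sum1=216, sum2=234
Checksum = sum2·256 + sum1 = 234·256 + 216 = 60120 = 0xEAD8.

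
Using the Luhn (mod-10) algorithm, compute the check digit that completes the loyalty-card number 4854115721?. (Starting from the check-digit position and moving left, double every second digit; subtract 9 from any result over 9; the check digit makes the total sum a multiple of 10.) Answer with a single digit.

9

Partial digits right→left: 1 2 7 5 1 1 4 5 8 4
Double every second digit counting from the check-digit position (so the 1st, 3rd, 5th, ... of the partial from the right).
  doubled (with −9 where >9): 2 5 2 8 7 → sum 24
  kept as-is: 2 5 1 5 4 → sum 17
Total = 24 + 17 = 41.
Check digit = (10 − (41 mod 10)) mod 10 = 9.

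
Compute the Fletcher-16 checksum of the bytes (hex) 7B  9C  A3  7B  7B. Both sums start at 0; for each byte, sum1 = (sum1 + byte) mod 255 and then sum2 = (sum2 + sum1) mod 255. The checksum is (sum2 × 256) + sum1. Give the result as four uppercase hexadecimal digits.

Running sums (mod 255):
  after byte 0 (7B): sum1=123, sum2=123
  after byte 1 (9C): sum1=24, sum2=147
  after byte 2 (A3): sum1=187, sum2=79
  after byte 3 (7B): sum1=55, sum2=134
  after byte 4 (7B): sum1=178, sum2=57
Checksum = sum2·256 + sum1 = 57·256 + 178 = 14770 = 0x39B2.

39B2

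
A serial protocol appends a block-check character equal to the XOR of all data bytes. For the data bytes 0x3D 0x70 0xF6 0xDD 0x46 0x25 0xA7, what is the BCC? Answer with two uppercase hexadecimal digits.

XOR the bytes together:
  start with 0x3D
  0x3D ⊕ 0x70 = 0x4D
  0x4D ⊕ 0xF6 = 0xBB
  0xBB ⊕ 0xDD = 0x66
  0x66 ⊕ 0x46 = 0x20
  0x20 ⊕ 0x25 = 0x05
  0x05 ⊕ 0xA7 = 0xA2

A2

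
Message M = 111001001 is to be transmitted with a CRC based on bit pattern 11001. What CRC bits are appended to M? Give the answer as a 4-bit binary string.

Append 4 zeros: 1110010010000. Divide by 11001 (XOR where the leading bit is 1):
  pos 0: 11100 XOR 11001 = 00101
  pos 2: 10110 XOR 11001 = 01111
  pos 3: 11110 XOR 11001 = 00111
  pos 5: 11110 XOR 11001 = 00111
  pos 7: 11100 XOR 11001 = 00101
Remainder (last 4 bits) = 1010. This is the CRC / FCS.

1010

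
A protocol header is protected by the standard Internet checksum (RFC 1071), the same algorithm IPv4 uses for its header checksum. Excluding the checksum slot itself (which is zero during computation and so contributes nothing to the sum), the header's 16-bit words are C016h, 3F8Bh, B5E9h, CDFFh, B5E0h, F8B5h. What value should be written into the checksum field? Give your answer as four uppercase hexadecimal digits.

One's-complement addition (fold any carry out of bit 15 back into bit 0):
  0xC016 + 0x3F8B = 0x0FFA1
  0xFFA1 + 0xB5E9 = 0x1B58A → wrap carry → 0xB58B
  0xB58B + 0xCDFF = 0x1838A → wrap carry → 0x838B
  0x838B + 0xB5E0 = 0x1396B → wrap carry → 0x396C
  0x396C + 0xF8B5 = 0x13221 → wrap carry → 0x3222
One's-complement sum = 0x3222.
Checksum = ~0x3222 & 0xFFFF = 0xCDDD.

CDDD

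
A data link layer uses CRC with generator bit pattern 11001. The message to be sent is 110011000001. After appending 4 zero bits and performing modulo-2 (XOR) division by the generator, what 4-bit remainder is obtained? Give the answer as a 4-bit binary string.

0011

Append 4 zeros: 1100110000010000. Divide by 11001 (XOR where the leading bit is 1):
  pos 0: 11001 XOR 11001 = 00000
  pos 5: 10000 XOR 11001 = 01001
  pos 6: 10010 XOR 11001 = 01011
  pos 7: 10111 XOR 11001 = 01110
  pos 8: 11100 XOR 11001 = 00101
  pos 10: 10100 XOR 11001 = 01101
  pos 11: 11010 XOR 11001 = 00011
Remainder (last 4 bits) = 0011. This is the CRC / FCS.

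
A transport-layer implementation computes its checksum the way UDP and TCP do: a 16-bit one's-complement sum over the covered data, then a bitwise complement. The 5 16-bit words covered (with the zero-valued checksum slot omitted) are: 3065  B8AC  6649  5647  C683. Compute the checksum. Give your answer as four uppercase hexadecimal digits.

93D9

One's-complement addition (fold any carry out of bit 15 back into bit 0):
  0x3065 + 0xB8AC = 0x0E911
  0xE911 + 0x6649 = 0x14F5A → wrap carry → 0x4F5B
  0x4F5B + 0x5647 = 0x0A5A2
  0xA5A2 + 0xC683 = 0x16C25 → wrap carry → 0x6C26
One's-complement sum = 0x6C26.
Checksum = ~0x6C26 & 0xFFFF = 0x93D9.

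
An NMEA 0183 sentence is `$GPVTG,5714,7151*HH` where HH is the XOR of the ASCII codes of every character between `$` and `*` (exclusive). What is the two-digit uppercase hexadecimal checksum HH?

XOR the ASCII codes of the payload characters:
  'G' = 0x47 → acc = 0x47
  'P' = 0x50 → acc = 0x17
  'V' = 0x56 → acc = 0x41
  'T' = 0x54 → acc = 0x15
  'G' = 0x47 → acc = 0x52
  ',' = 0x2C → acc = 0x7E
  '5' = 0x35 → acc = 0x4B
  '7' = 0x37 → acc = 0x7C
  '1' = 0x31 → acc = 0x4D
  '4' = 0x34 → acc = 0x79
  ',' = 0x2C → acc = 0x55
  '7' = 0x37 → acc = 0x62
  '1' = 0x31 → acc = 0x53
  '5' = 0x35 → acc = 0x66
  '1' = 0x31 → acc = 0x57
Checksum = 0x57.

57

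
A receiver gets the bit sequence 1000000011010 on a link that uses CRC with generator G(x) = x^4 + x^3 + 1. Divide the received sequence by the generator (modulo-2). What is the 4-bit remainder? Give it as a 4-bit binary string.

0000

Modulo-2 division of 1000000011010 by 11001:
  pos 0: 10000 XOR 11001 = 01001
  pos 1: 10010 XOR 11001 = 01011
  pos 2: 10110 XOR 11001 = 01111
  pos 3: 11110 XOR 11001 = 00111
  pos 5: 11111 XOR 11001 = 00110
  pos 7: 11001 XOR 11001 = 00000
Remainder = 0000 (zero — the frame passes the CRC check).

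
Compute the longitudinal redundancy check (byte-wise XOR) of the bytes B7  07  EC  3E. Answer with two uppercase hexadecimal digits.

XOR the bytes together:
  start with 0xB7
  0xB7 ⊕ 0x07 = 0xB0
  0xB0 ⊕ 0xEC = 0x5C
  0x5C ⊕ 0x3E = 0x62

62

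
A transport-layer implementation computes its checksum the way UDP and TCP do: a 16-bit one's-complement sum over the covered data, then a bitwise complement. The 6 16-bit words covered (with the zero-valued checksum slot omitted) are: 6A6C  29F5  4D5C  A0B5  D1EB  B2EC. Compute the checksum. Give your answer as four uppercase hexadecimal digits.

F8B3

One's-complement addition (fold any carry out of bit 15 back into bit 0):
  0x6A6C + 0x29F5 = 0x09461
  0x9461 + 0x4D5C = 0x0E1BD
  0xE1BD + 0xA0B5 = 0x18272 → wrap carry → 0x8273
  0x8273 + 0xD1EB = 0x1545E → wrap carry → 0x545F
  0x545F + 0xB2EC = 0x1074B → wrap carry → 0x074C
One's-complement sum = 0x074C.
Checksum = ~0x074C & 0xFFFF = 0xF8B3.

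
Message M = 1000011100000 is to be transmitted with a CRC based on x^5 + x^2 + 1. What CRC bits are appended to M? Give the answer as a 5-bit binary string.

Append 5 zeros: 100001110000000000. Divide by 100101 (XOR where the leading bit is 1):
  pos 0: 100001 XOR 100101 = 000100
  pos 3: 100110 XOR 100101 = 000011
  pos 7: 110000 XOR 100101 = 010101
  pos 8: 101010 XOR 100101 = 001111
  pos 10: 111100 XOR 100101 = 011001
  pos 11: 110010 XOR 100101 = 010111
  pos 12: 101110 XOR 100101 = 001011
Remainder (last 5 bits) = 01011. This is the CRC / FCS.

01011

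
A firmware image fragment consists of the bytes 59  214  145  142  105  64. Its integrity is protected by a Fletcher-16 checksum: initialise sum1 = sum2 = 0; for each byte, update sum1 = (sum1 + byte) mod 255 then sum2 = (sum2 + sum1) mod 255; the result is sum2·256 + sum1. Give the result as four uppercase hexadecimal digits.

9ADB

Running sums (mod 255):
  after byte 0 (59): sum1=59, sum2=59
  after byte 1 (214): sum1=18, sum2=77
  after byte 2 (145): sum1=163, sum2=240
  after byte 3 (142): sum1=50, sum2=35
  after byte 4 (105): sum1=155, sum2=190
  after byte 5 (64): sum1=219, sum2=154
Checksum = sum2·256 + sum1 = 154·256 + 219 = 39643 = 0x9ADB.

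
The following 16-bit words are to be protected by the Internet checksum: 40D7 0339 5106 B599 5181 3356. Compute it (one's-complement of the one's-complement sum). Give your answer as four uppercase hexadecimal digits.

3078

One's-complement addition (fold any carry out of bit 15 back into bit 0):
  0x40D7 + 0x0339 = 0x04410
  0x4410 + 0x5106 = 0x09516
  0x9516 + 0xB599 = 0x14AAF → wrap carry → 0x4AB0
  0x4AB0 + 0x5181 = 0x09C31
  0x9C31 + 0x3356 = 0x0CF87
One's-complement sum = 0xCF87.
Checksum = ~0xCF87 & 0xFFFF = 0x3078.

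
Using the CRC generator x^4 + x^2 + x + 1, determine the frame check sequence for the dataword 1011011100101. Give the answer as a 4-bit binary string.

1001

Append 4 zeros: 10110111001010000. Divide by 10111 (XOR where the leading bit is 1):
  pos 0: 10110 XOR 10111 = 00001
  pos 4: 11110 XOR 10111 = 01001
  pos 5: 10010 XOR 10111 = 00101
  pos 7: 10110 XOR 10111 = 00001
  pos 11: 11000 XOR 10111 = 01111
  pos 12: 11110 XOR 10111 = 01001
Remainder (last 4 bits) = 1001. This is the CRC / FCS.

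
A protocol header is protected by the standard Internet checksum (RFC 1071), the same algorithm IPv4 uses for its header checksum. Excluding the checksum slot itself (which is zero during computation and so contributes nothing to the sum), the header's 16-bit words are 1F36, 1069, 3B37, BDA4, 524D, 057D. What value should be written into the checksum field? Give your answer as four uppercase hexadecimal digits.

One's-complement addition (fold any carry out of bit 15 back into bit 0):
  0x1F36 + 0x1069 = 0x02F9F
  0x2F9F + 0x3B37 = 0x06AD6
  0x6AD6 + 0xBDA4 = 0x1287A → wrap carry → 0x287B
  0x287B + 0x524D = 0x07AC8
  0x7AC8 + 0x057D = 0x08045
One's-complement sum = 0x8045.
Checksum = ~0x8045 & 0xFFFF = 0x7FBA.

7FBA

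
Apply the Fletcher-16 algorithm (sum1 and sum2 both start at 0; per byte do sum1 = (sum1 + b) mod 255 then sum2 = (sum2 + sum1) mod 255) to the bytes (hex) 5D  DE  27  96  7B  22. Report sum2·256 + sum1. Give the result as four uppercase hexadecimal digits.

Running sums (mod 255):
  after byte 0 (5D): sum1=93, sum2=93
  after byte 1 (DE): sum1=60, sum2=153
  after byte 2 (27): sum1=99, sum2=252
  after byte 3 (96): sum1=249, sum2=246
  after byte 4 (7B): sum1=117, sum2=108
  after byte 5 (22): sum1=151, sum2=4
Checksum = sum2·256 + sum1 = 4·256 + 151 = 1175 = 0x0497.

0497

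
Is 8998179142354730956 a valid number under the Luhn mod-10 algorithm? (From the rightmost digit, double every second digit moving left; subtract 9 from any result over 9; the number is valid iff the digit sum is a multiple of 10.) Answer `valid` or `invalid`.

From the right, keep odd positions and double even positions (subtract 9 from any doubled value over 9):
  doubled (positions 2,4,...): 1 0 5 1 4 2 5 7 9 → sum 34
  kept (positions 1,3,...): 6 9 3 4 3 4 9 1 9 8 → sum 56
Total = 90.
90 mod 10 = 0, so the number is valid.

valid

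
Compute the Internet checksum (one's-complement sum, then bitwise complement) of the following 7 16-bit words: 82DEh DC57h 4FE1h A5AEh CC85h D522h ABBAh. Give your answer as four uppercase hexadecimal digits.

5DD6

One's-complement addition (fold any carry out of bit 15 back into bit 0):
  0x82DE + 0xDC57 = 0x15F35 → wrap carry → 0x5F36
  0x5F36 + 0x4FE1 = 0x0AF17
  0xAF17 + 0xA5AE = 0x154C5 → wrap carry → 0x54C6
  0x54C6 + 0xCC85 = 0x1214B → wrap carry → 0x214C
  0x214C + 0xD522 = 0x0F66E
  0xF66E + 0xABBA = 0x1A228 → wrap carry → 0xA229
One's-complement sum = 0xA229.
Checksum = ~0xA229 & 0xFFFF = 0x5DD6.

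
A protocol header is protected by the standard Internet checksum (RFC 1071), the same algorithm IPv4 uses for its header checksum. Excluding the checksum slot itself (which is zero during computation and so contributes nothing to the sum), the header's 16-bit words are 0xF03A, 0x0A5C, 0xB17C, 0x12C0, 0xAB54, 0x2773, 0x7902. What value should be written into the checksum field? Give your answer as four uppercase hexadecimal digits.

F561

One's-complement addition (fold any carry out of bit 15 back into bit 0):
  0xF03A + 0x0A5C = 0x0FA96
  0xFA96 + 0xB17C = 0x1AC12 → wrap carry → 0xAC13
  0xAC13 + 0x12C0 = 0x0BED3
  0xBED3 + 0xAB54 = 0x16A27 → wrap carry → 0x6A28
  0x6A28 + 0x2773 = 0x0919B
  0x919B + 0x7902 = 0x10A9D → wrap carry → 0x0A9E
One's-complement sum = 0x0A9E.
Checksum = ~0x0A9E & 0xFFFF = 0xF561.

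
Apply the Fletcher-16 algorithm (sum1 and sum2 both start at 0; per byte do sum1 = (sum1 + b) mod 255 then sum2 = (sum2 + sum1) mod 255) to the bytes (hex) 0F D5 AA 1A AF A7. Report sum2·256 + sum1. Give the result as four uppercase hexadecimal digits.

Running sums (mod 255):
  after byte 0 (0F): sum1=15, sum2=15
  after byte 1 (D5): sum1=228, sum2=243
  after byte 2 (AA): sum1=143, sum2=131
  after byte 3 (1A): sum1=169, sum2=45
  after byte 4 (AF): sum1=89, sum2=134
  after byte 5 (A7): sum1=1, sum2=135
Checksum = sum2·256 + sum1 = 135·256 + 1 = 34561 = 0x8701.

8701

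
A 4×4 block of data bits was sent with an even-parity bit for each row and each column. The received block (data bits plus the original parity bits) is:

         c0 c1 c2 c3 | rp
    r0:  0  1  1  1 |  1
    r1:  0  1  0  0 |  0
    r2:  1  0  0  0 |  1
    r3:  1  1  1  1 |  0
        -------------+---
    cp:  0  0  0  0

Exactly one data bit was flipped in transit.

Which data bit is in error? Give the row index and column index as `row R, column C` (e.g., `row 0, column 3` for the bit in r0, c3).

Recompute each row's even parity and compare to rp:
  r0: data parity 1, sent rp 1 → ok
  r1: data parity 1, sent rp 0 → mismatch
  r2: data parity 1, sent rp 1 → ok
  r3: data parity 0, sent rp 0 → ok
Recompute each column's even parity and compare to cp:
  c0: data parity 0, sent cp 0 → ok
  c1: data parity 1, sent cp 0 → mismatch
  c2: data parity 0, sent cp 0 → ok
  c3: data parity 0, sent cp 0 → ok
Exactly one row (r1) and one column (c1) fail → the flipped bit is at their intersection.

row 1, column 1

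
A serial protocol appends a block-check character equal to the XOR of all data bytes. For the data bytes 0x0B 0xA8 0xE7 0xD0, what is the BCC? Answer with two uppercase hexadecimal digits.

94

XOR the bytes together:
  start with 0x0B
  0x0B ⊕ 0xA8 = 0xA3
  0xA3 ⊕ 0xE7 = 0x44
  0x44 ⊕ 0xD0 = 0x94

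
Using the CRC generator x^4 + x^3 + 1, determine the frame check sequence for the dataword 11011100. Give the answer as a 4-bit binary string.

Append 4 zeros: 110111000000. Divide by 11001 (XOR where the leading bit is 1):
  pos 0: 11011 XOR 11001 = 00010
  pos 3: 10100 XOR 11001 = 01101
  pos 4: 11010 XOR 11001 = 00011
  pos 7: 11000 XOR 11001 = 00001
Remainder (last 4 bits) = 0001. This is the CRC / FCS.

0001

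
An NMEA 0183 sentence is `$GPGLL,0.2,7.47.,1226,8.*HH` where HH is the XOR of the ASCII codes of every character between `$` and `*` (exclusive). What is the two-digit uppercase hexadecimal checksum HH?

XOR the ASCII codes of the payload characters:
  'G' = 0x47 → acc = 0x47
  'P' = 0x50 → acc = 0x17
  'G' = 0x47 → acc = 0x50
  'L' = 0x4C → acc = 0x1C
  'L' = 0x4C → acc = 0x50
  ',' = 0x2C → acc = 0x7C
  '0' = 0x30 → acc = 0x4C
  '.' = 0x2E → acc = 0x62
  '2' = 0x32 → acc = 0x50
  ',' = 0x2C → acc = 0x7C
  '7' = 0x37 → acc = 0x4B
  '.' = 0x2E → acc = 0x65
  '4' = 0x34 → acc = 0x51
  '7' = 0x37 → acc = 0x66
  '.' = 0x2E → acc = 0x48
  ',' = 0x2C → acc = 0x64
  '1' = 0x31 → acc = 0x55
  '2' = 0x32 → acc = 0x67
  '2' = 0x32 → acc = 0x55
  '6' = 0x36 → acc = 0x63
  ',' = 0x2C → acc = 0x4F
  '8' = 0x38 → acc = 0x77
  '.' = 0x2E → acc = 0x59
Checksum = 0x59.

59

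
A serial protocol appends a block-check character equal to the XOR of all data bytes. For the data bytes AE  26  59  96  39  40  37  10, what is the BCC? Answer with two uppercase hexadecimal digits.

XOR the bytes together:
  start with 0xAE
  0xAE ⊕ 0x26 = 0x88
  0x88 ⊕ 0x59 = 0xD1
  0xD1 ⊕ 0x96 = 0x47
  0x47 ⊕ 0x39 = 0x7E
  0x7E ⊕ 0x40 = 0x3E
  0x3E ⊕ 0x37 = 0x09
  0x09 ⊕ 0x10 = 0x19

19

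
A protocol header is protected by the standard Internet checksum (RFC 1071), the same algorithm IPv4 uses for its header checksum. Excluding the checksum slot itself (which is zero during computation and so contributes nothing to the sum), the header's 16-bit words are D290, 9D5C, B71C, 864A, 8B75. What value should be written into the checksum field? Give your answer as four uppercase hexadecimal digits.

C735

One's-complement addition (fold any carry out of bit 15 back into bit 0):
  0xD290 + 0x9D5C = 0x16FEC → wrap carry → 0x6FED
  0x6FED + 0xB71C = 0x12709 → wrap carry → 0x270A
  0x270A + 0x864A = 0x0AD54
  0xAD54 + 0x8B75 = 0x138C9 → wrap carry → 0x38CA
One's-complement sum = 0x38CA.
Checksum = ~0x38CA & 0xFFFF = 0xC735.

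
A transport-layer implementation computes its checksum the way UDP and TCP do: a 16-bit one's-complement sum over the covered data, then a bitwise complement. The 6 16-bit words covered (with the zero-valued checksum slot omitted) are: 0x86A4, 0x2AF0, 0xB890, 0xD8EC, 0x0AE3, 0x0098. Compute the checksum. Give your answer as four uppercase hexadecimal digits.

One's-complement addition (fold any carry out of bit 15 back into bit 0):
  0x86A4 + 0x2AF0 = 0x0B194
  0xB194 + 0xB890 = 0x16A24 → wrap carry → 0x6A25
  0x6A25 + 0xD8EC = 0x14311 → wrap carry → 0x4312
  0x4312 + 0x0AE3 = 0x04DF5
  0x4DF5 + 0x0098 = 0x04E8D
One's-complement sum = 0x4E8D.
Checksum = ~0x4E8D & 0xFFFF = 0xB172.

B172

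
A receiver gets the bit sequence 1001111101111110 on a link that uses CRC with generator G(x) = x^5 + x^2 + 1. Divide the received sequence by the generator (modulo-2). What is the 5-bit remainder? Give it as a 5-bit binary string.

Modulo-2 division of 1001111101111110 by 100101:
  pos 0: 100111 XOR 100101 = 000010
  pos 4: 101101 XOR 100101 = 001000
  pos 6: 100011 XOR 100101 = 000110
  pos 9: 110111 XOR 100101 = 010010
  pos 10: 100100 XOR 100101 = 000001
Remainder = 00001 (nonzero — an error is detected).

00001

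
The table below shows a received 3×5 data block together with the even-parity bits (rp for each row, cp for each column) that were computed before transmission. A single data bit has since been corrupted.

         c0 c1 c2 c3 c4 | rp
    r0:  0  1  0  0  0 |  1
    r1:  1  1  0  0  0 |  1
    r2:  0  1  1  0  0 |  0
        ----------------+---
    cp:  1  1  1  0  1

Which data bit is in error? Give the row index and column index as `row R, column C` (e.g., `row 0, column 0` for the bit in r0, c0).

row 1, column 4

Recompute each row's even parity and compare to rp:
  r0: data parity 1, sent rp 1 → ok
  r1: data parity 0, sent rp 1 → mismatch
  r2: data parity 0, sent rp 0 → ok
Recompute each column's even parity and compare to cp:
  c0: data parity 1, sent cp 1 → ok
  c1: data parity 1, sent cp 1 → ok
  c2: data parity 1, sent cp 1 → ok
  c3: data parity 0, sent cp 0 → ok
  c4: data parity 0, sent cp 1 → mismatch
Exactly one row (r1) and one column (c4) fail → the flipped bit is at their intersection.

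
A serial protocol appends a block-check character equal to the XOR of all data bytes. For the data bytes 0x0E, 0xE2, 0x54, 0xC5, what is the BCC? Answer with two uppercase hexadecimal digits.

XOR the bytes together:
  start with 0x0E
  0x0E ⊕ 0xE2 = 0xEC
  0xEC ⊕ 0x54 = 0xB8
  0xB8 ⊕ 0xC5 = 0x7D

7D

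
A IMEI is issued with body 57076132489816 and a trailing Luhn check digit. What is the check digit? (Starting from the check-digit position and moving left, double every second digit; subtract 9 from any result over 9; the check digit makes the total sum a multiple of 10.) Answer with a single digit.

Partial digits right→left: 6 1 8 9 8 4 2 3 1 6 7 0 7 5
Double every second digit counting from the check-digit position (so the 1st, 3rd, 5th, ... of the partial from the right).
  doubled (with −9 where >9): 3 7 7 4 2 5 5 → sum 33
  kept as-is: 1 9 4 3 6 0 5 → sum 28
Total = 33 + 28 = 61.
Check digit = (10 − (61 mod 10)) mod 10 = 9.

9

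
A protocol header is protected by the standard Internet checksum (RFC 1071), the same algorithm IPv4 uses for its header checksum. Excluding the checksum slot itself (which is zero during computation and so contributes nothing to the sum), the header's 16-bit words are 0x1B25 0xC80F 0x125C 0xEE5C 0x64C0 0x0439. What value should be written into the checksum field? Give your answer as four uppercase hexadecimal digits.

One's-complement addition (fold any carry out of bit 15 back into bit 0):
  0x1B25 + 0xC80F = 0x0E334
  0xE334 + 0x125C = 0x0F590
  0xF590 + 0xEE5C = 0x1E3EC → wrap carry → 0xE3ED
  0xE3ED + 0x64C0 = 0x148AD → wrap carry → 0x48AE
  0x48AE + 0x0439 = 0x04CE7
One's-complement sum = 0x4CE7.
Checksum = ~0x4CE7 & 0xFFFF = 0xB318.

B318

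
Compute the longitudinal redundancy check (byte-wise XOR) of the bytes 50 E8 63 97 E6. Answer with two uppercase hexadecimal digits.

XOR the bytes together:
  start with 0x50
  0x50 ⊕ 0xE8 = 0xB8
  0xB8 ⊕ 0x63 = 0xDB
  0xDB ⊕ 0x97 = 0x4C
  0x4C ⊕ 0xE6 = 0xAA

AA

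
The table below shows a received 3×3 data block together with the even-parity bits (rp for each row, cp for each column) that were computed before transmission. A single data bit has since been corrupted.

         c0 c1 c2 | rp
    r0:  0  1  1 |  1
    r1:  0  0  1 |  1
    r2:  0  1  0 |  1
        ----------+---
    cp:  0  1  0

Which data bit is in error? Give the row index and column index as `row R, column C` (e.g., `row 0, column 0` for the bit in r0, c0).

row 0, column 1

Recompute each row's even parity and compare to rp:
  r0: data parity 0, sent rp 1 → mismatch
  r1: data parity 1, sent rp 1 → ok
  r2: data parity 1, sent rp 1 → ok
Recompute each column's even parity and compare to cp:
  c0: data parity 0, sent cp 0 → ok
  c1: data parity 0, sent cp 1 → mismatch
  c2: data parity 0, sent cp 0 → ok
Exactly one row (r0) and one column (c1) fail → the flipped bit is at their intersection.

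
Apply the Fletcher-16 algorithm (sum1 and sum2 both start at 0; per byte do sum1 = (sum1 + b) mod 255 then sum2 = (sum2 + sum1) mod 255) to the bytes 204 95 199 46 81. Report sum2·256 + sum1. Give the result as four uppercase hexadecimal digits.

Running sums (mod 255):
  after byte 0 (204): sum1=204, sum2=204
  after byte 1 (95): sum1=44, sum2=248
  after byte 2 (199): sum1=243, sum2=236
  after byte 3 (46): sum1=34, sum2=15
  after byte 4 (81): sum1=115, sum2=130
Checksum = sum2·256 + sum1 = 130·256 + 115 = 33395 = 0x8273.

8273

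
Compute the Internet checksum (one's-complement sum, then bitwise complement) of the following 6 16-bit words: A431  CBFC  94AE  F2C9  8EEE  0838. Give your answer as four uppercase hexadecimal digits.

One's-complement addition (fold any carry out of bit 15 back into bit 0):
  0xA431 + 0xCBFC = 0x1702D → wrap carry → 0x702E
  0x702E + 0x94AE = 0x104DC → wrap carry → 0x04DD
  0x04DD + 0xF2C9 = 0x0F7A6
  0xF7A6 + 0x8EEE = 0x18694 → wrap carry → 0x8695
  0x8695 + 0x0838 = 0x08ECD
One's-complement sum = 0x8ECD.
Checksum = ~0x8ECD & 0xFFFF = 0x7132.

7132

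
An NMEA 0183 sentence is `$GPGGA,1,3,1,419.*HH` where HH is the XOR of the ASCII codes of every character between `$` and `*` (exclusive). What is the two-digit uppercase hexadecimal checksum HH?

77

XOR the ASCII codes of the payload characters:
  'G' = 0x47 → acc = 0x47
  'P' = 0x50 → acc = 0x17
  'G' = 0x47 → acc = 0x50
  'G' = 0x47 → acc = 0x17
  'A' = 0x41 → acc = 0x56
  ',' = 0x2C → acc = 0x7A
  '1' = 0x31 → acc = 0x4B
  ',' = 0x2C → acc = 0x67
  '3' = 0x33 → acc = 0x54
  ',' = 0x2C → acc = 0x78
  '1' = 0x31 → acc = 0x49
  ',' = 0x2C → acc = 0x65
  '4' = 0x34 → acc = 0x51
  '1' = 0x31 → acc = 0x60
  '9' = 0x39 → acc = 0x59
  '.' = 0x2E → acc = 0x77
Checksum = 0x77.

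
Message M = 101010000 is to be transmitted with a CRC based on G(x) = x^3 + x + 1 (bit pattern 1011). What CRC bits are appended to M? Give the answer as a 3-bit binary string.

Append 3 zeros: 101010000000. Divide by 1011 (XOR where the leading bit is 1):
  pos 0: 1010 XOR 1011 = 0001
  pos 3: 1100 XOR 1011 = 0111
  pos 4: 1110 XOR 1011 = 0101
  pos 5: 1010 XOR 1011 = 0001
  pos 8: 1000 XOR 1011 = 0011
Remainder (last 3 bits) = 011. This is the CRC / FCS.

011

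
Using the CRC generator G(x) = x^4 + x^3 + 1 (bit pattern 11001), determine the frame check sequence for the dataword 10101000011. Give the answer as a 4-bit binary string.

0111

Append 4 zeros: 101010000110000. Divide by 11001 (XOR where the leading bit is 1):
  pos 0: 10101 XOR 11001 = 01100
  pos 1: 11000 XOR 11001 = 00001
  pos 5: 10001 XOR 11001 = 01000
  pos 6: 10001 XOR 11001 = 01000
  pos 7: 10000 XOR 11001 = 01001
  pos 8: 10010 XOR 11001 = 01011
  pos 9: 10110 XOR 11001 = 01111
  pos 10: 11110 XOR 11001 = 00111
Remainder (last 4 bits) = 0111. This is the CRC / FCS.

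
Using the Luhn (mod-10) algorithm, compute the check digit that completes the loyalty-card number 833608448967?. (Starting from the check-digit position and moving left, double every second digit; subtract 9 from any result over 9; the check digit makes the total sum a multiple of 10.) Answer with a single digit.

3

Partial digits right→left: 7 6 9 8 4 4 8 0 6 3 3 8
Double every second digit counting from the check-digit position (so the 1st, 3rd, 5th, ... of the partial from the right).
  doubled (with −9 where >9): 5 9 8 7 3 6 → sum 38
  kept as-is: 6 8 4 0 3 8 → sum 29
Total = 38 + 29 = 67.
Check digit = (10 − (67 mod 10)) mod 10 = 3.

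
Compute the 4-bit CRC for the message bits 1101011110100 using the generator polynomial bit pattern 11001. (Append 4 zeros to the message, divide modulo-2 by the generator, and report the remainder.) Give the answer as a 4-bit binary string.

Append 4 zeros: 11010111101000000. Divide by 11001 (XOR where the leading bit is 1):
  pos 0: 11010 XOR 11001 = 00011
  pos 3: 11111 XOR 11001 = 00110
  pos 5: 11010 XOR 11001 = 00011
  pos 8: 11100 XOR 11001 = 00101
  pos 10: 10100 XOR 11001 = 01101
  pos 11: 11010 XOR 11001 = 00011
Remainder (last 4 bits) = 0110. This is the CRC / FCS.

0110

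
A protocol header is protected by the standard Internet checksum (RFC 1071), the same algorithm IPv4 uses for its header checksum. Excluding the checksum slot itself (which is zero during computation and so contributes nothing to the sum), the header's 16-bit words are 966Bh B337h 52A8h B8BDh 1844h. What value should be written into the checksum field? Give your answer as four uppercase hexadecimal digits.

92B2

One's-complement addition (fold any carry out of bit 15 back into bit 0):
  0x966B + 0xB337 = 0x149A2 → wrap carry → 0x49A3
  0x49A3 + 0x52A8 = 0x09C4B
  0x9C4B + 0xB8BD = 0x15508 → wrap carry → 0x5509
  0x5509 + 0x1844 = 0x06D4D
One's-complement sum = 0x6D4D.
Checksum = ~0x6D4D & 0xFFFF = 0x92B2.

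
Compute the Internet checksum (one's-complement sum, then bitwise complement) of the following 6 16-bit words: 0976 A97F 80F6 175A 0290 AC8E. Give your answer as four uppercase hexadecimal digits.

059B

One's-complement addition (fold any carry out of bit 15 back into bit 0):
  0x0976 + 0xA97F = 0x0B2F5
  0xB2F5 + 0x80F6 = 0x133EB → wrap carry → 0x33EC
  0x33EC + 0x175A = 0x04B46
  0x4B46 + 0x0290 = 0x04DD6
  0x4DD6 + 0xAC8E = 0x0FA64
One's-complement sum = 0xFA64.
Checksum = ~0xFA64 & 0xFFFF = 0x059B.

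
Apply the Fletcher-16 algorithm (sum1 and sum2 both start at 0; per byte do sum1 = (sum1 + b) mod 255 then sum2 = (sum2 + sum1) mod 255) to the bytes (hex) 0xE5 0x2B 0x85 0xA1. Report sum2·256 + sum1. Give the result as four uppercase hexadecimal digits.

C538

Running sums (mod 255):
  after byte 0 (0xE5): sum1=229, sum2=229
  after byte 1 (0x2B): sum1=17, sum2=246
  after byte 2 (0x85): sum1=150, sum2=141
  after byte 3 (0xA1): sum1=56, sum2=197
Checksum = sum2·256 + sum1 = 197·256 + 56 = 50488 = 0xC538.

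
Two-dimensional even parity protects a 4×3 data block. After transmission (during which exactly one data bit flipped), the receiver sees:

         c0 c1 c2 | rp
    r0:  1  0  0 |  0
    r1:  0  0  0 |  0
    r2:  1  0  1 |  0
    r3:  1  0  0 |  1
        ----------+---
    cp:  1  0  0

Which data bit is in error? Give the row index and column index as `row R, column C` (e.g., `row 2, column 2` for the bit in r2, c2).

row 0, column 2

Recompute each row's even parity and compare to rp:
  r0: data parity 1, sent rp 0 → mismatch
  r1: data parity 0, sent rp 0 → ok
  r2: data parity 0, sent rp 0 → ok
  r3: data parity 1, sent rp 1 → ok
Recompute each column's even parity and compare to cp:
  c0: data parity 1, sent cp 1 → ok
  c1: data parity 0, sent cp 0 → ok
  c2: data parity 1, sent cp 0 → mismatch
Exactly one row (r0) and one column (c2) fail → the flipped bit is at their intersection.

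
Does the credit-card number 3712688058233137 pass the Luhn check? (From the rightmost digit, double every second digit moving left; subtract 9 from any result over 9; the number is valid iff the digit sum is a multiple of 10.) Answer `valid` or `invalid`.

From the right, keep odd positions and double even positions (subtract 9 from any doubled value over 9):
  doubled (positions 2,4,...): 6 6 4 1 7 3 2 6 → sum 35
  kept (positions 1,3,...): 7 1 3 8 0 8 2 7 → sum 36
Total = 71.
71 mod 10 = 1, so the number is invalid.

invalid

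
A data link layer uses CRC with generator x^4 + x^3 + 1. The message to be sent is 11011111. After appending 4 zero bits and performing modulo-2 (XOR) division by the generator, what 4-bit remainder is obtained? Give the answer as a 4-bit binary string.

Append 4 zeros: 110111110000. Divide by 11001 (XOR where the leading bit is 1):
  pos 0: 11011 XOR 11001 = 00010
  pos 3: 10111 XOR 11001 = 01110
  pos 4: 11100 XOR 11001 = 00101
  pos 6: 10100 XOR 11001 = 01101
  pos 7: 11010 XOR 11001 = 00011
Remainder (last 4 bits) = 0011. This is the CRC / FCS.

0011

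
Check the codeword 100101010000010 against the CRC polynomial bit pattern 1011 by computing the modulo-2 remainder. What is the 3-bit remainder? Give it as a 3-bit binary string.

000

Modulo-2 division of 100101010000010 by 1011:
  pos 0: 1001 XOR 1011 = 0010
  pos 2: 1001 XOR 1011 = 0010
  pos 4: 1001 XOR 1011 = 0010
  pos 6: 1000 XOR 1011 = 0011
  pos 8: 1100 XOR 1011 = 0111
  pos 9: 1110 XOR 1011 = 0101
  pos 10: 1011 XOR 1011 = 0000
Remainder = 000 (zero — the frame passes the CRC check).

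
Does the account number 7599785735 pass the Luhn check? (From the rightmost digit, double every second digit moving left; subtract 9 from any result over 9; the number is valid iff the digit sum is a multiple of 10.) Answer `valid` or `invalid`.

From the right, keep odd positions and double even positions (subtract 9 from any doubled value over 9):
  doubled (positions 2,4,...): 6 1 5 9 5 → sum 26
  kept (positions 1,3,...): 5 7 8 9 5 → sum 34
Total = 60.
60 mod 10 = 0, so the number is valid.

valid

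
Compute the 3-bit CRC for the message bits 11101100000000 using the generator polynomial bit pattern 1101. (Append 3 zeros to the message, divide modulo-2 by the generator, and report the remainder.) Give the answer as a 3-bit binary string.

011

Append 3 zeros: 11101100000000000. Divide by 1101 (XOR where the leading bit is 1):
  pos 0: 1110 XOR 1101 = 0011
  pos 2: 1111 XOR 1101 = 0010
  pos 4: 1000 XOR 1101 = 0101
  pos 5: 1010 XOR 1101 = 0111
  pos 6: 1110 XOR 1101 = 0011
  pos 8: 1100 XOR 1101 = 0001
  pos 11: 1000 XOR 1101 = 0101
  pos 12: 1010 XOR 1101 = 0111
  pos 13: 1110 XOR 1101 = 0011
Remainder (last 3 bits) = 011. This is the CRC / FCS.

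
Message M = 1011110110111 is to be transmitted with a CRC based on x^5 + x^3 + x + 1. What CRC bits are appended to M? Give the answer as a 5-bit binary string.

00000

Append 5 zeros: 101111011011100000. Divide by 101011 (XOR where the leading bit is 1):
  pos 0: 101111 XOR 101011 = 000100
  pos 3: 100011 XOR 101011 = 001000
  pos 5: 100001 XOR 101011 = 001010
  pos 7: 101011 XOR 101011 = 000000
Remainder (last 5 bits) = 00000. This is the CRC / FCS.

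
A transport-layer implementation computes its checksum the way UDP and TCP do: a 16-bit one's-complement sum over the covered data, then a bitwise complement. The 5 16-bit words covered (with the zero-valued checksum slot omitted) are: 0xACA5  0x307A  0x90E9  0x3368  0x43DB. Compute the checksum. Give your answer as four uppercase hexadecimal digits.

1AB3

One's-complement addition (fold any carry out of bit 15 back into bit 0):
  0xACA5 + 0x307A = 0x0DD1F
  0xDD1F + 0x90E9 = 0x16E08 → wrap carry → 0x6E09
  0x6E09 + 0x3368 = 0x0A171
  0xA171 + 0x43DB = 0x0E54C
One's-complement sum = 0xE54C.
Checksum = ~0xE54C & 0xFFFF = 0x1AB3.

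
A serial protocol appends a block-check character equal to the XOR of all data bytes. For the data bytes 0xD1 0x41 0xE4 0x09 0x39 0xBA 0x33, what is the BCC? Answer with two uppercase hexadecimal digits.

XOR the bytes together:
  start with 0xD1
  0xD1 ⊕ 0x41 = 0x90
  0x90 ⊕ 0xE4 = 0x74
  0x74 ⊕ 0x09 = 0x7D
  0x7D ⊕ 0x39 = 0x44
  0x44 ⊕ 0xBA = 0xFE
  0xFE ⊕ 0x33 = 0xCD

CD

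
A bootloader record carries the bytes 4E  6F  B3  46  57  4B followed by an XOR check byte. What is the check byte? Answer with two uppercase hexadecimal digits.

C8

XOR the bytes together:
  start with 0x4E
  0x4E ⊕ 0x6F = 0x21
  0x21 ⊕ 0xB3 = 0x92
  0x92 ⊕ 0x46 = 0xD4
  0xD4 ⊕ 0x57 = 0x83
  0x83 ⊕ 0x4B = 0xC8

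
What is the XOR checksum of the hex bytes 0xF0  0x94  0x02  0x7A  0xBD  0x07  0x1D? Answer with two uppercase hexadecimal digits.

XOR the bytes together:
  start with 0xF0
  0xF0 ⊕ 0x94 = 0x64
  0x64 ⊕ 0x02 = 0x66
  0x66 ⊕ 0x7A = 0x1C
  0x1C ⊕ 0xBD = 0xA1
  0xA1 ⊕ 0x07 = 0xA6
  0xA6 ⊕ 0x1D = 0xBB

BB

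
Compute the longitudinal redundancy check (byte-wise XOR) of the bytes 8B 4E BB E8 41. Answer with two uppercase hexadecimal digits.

D7

XOR the bytes together:
  start with 0x8B
  0x8B ⊕ 0x4E = 0xC5
  0xC5 ⊕ 0xBB = 0x7E
  0x7E ⊕ 0xE8 = 0x96
  0x96 ⊕ 0x41 = 0xD7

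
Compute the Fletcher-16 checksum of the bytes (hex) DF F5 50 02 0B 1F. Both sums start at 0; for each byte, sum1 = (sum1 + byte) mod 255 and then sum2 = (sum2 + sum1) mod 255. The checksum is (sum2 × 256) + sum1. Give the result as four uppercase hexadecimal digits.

Running sums (mod 255):
  after byte 0 (DF): sum1=223, sum2=223
  after byte 1 (F5): sum1=213, sum2=181
  after byte 2 (50): sum1=38, sum2=219
  after byte 3 (02): sum1=40, sum2=4
  after byte 4 (0B): sum1=51, sum2=55
  after byte 5 (1F): sum1=82, sum2=137
Checksum = sum2·256 + sum1 = 137·256 + 82 = 35154 = 0x8952.

8952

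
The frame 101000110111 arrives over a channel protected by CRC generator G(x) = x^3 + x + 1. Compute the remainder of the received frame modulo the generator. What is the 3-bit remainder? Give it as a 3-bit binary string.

Modulo-2 division of 101000110111 by 1011:
  pos 0: 1010 XOR 1011 = 0001
  pos 3: 1001 XOR 1011 = 0010
  pos 5: 1010 XOR 1011 = 0001
  pos 8: 1111 XOR 1011 = 0100
Remainder = 100 (nonzero — an error is detected).

100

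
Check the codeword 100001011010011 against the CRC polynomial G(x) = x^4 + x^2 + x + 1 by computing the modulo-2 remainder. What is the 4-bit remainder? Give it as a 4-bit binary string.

1011

Modulo-2 division of 100001011010011 by 10111:
  pos 0: 10000 XOR 10111 = 00111
  pos 2: 11110 XOR 10111 = 01001
  pos 3: 10011 XOR 10111 = 00100
  pos 5: 10010 XOR 10111 = 00101
  pos 7: 10110 XOR 10111 = 00001
Remainder = 1011 (nonzero — an error is detected).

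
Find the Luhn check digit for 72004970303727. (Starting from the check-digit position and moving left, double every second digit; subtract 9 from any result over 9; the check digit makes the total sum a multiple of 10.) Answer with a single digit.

1

Partial digits right→left: 7 2 7 3 0 3 0 7 9 4 0 0 2 7
Double every second digit counting from the check-digit position (so the 1st, 3rd, 5th, ... of the partial from the right).
  doubled (with −9 where >9): 5 5 0 0 9 0 4 → sum 23
  kept as-is: 2 3 3 7 4 0 7 → sum 26
Total = 23 + 26 = 49.
Check digit = (10 − (49 mod 10)) mod 10 = 1.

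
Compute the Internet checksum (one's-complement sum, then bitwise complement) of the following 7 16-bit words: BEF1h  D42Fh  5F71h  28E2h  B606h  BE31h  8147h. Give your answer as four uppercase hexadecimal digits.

One's-complement addition (fold any carry out of bit 15 back into bit 0):
  0xBEF1 + 0xD42F = 0x19320 → wrap carry → 0x9321
  0x9321 + 0x5F71 = 0x0F292
  0xF292 + 0x28E2 = 0x11B74 → wrap carry → 0x1B75
  0x1B75 + 0xB606 = 0x0D17B
  0xD17B + 0xBE31 = 0x18FAC → wrap carry → 0x8FAD
  0x8FAD + 0x8147 = 0x110F4 → wrap carry → 0x10F5
One's-complement sum = 0x10F5.
Checksum = ~0x10F5 & 0xFFFF = 0xEF0A.

EF0A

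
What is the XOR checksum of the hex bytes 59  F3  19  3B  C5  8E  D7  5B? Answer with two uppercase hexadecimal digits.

4F

XOR the bytes together:
  start with 0x59
  0x59 ⊕ 0xF3 = 0xAA
  0xAA ⊕ 0x19 = 0xB3
  0xB3 ⊕ 0x3B = 0x88
  0x88 ⊕ 0xC5 = 0x4D
  0x4D ⊕ 0x8E = 0xC3
  0xC3 ⊕ 0xD7 = 0x14
  0x14 ⊕ 0x5B = 0x4F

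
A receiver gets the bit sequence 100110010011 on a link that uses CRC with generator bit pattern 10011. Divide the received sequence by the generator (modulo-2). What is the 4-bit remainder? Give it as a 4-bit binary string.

0000

Modulo-2 division of 100110010011 by 10011:
  pos 0: 10011 XOR 10011 = 00000
  pos 7: 10011 XOR 10011 = 00000
Remainder = 0000 (zero — the frame passes the CRC check).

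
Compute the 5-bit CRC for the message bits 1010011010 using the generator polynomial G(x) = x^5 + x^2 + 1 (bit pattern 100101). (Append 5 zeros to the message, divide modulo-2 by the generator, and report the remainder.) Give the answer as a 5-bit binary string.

01110

Append 5 zeros: 101001101000000. Divide by 100101 (XOR where the leading bit is 1):
  pos 0: 101001 XOR 100101 = 001100
  pos 2: 110010 XOR 100101 = 010111
  pos 3: 101111 XOR 100101 = 001010
  pos 5: 101000 XOR 100101 = 001101
  pos 7: 110100 XOR 100101 = 010001
  pos 8: 100010 XOR 100101 = 000111
Remainder (last 5 bits) = 01110. This is the CRC / FCS.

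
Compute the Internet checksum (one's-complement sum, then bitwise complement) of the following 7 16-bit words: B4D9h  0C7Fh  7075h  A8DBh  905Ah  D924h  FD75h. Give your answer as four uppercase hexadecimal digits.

BE60

One's-complement addition (fold any carry out of bit 15 back into bit 0):
  0xB4D9 + 0x0C7F = 0x0C158
  0xC158 + 0x7075 = 0x131CD → wrap carry → 0x31CE
  0x31CE + 0xA8DB = 0x0DAA9
  0xDAA9 + 0x905A = 0x16B03 → wrap carry → 0x6B04
  0x6B04 + 0xD924 = 0x14428 → wrap carry → 0x4429
  0x4429 + 0xFD75 = 0x1419E → wrap carry → 0x419F
One's-complement sum = 0x419F.
Checksum = ~0x419F & 0xFFFF = 0xBE60.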